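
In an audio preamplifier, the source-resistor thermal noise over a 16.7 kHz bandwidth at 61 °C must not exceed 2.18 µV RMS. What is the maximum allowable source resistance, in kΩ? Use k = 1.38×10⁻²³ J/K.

15.4 kΩ

T = 61 °C + 273.15 = 334.15 K
Johnson–Nyquist: V_n = √(4kTRB) ⇒ R = V_n² / (4kTB)
4kTB = 4 × 1.38×10⁻²³ × 334.15 × 1.67×10⁴ = 3.08×10⁻¹⁶
R = (2.18×10⁻⁶)² / 3.08×10⁻¹⁶ = 1.54×10⁴ Ω = 15.4 kΩ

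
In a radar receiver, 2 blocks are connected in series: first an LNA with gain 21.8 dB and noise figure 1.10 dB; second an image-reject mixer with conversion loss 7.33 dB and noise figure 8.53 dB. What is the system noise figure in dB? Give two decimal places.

Convert to linear (a loss of L dB is a gain of −L dB): F_i = 10^(NF_i/10), G_i = 10^(G_i,dB/10)
  Stage 1: F_1 = 10^(1.10/10) = 1.288, G_1 = 10^(21.8/10) = 151.4
  Stage 2: F_2 = 10^(8.53/10) = 7.129, G_2 = 10^(−7.33/10) = 0.1849
Friis cascade:
  F = 1.288 + (7.129 − 1)/151.4 = 1.329
NF = 10 log₁₀(1.329) = 1.23 dB

1.23 dB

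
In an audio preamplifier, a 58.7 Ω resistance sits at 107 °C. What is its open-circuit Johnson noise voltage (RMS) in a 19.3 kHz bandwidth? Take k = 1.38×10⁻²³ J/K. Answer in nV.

154 nV

T = 107 °C + 273.15 = 380.15 K
V_n = √(4kTRB)
4kTRB = 4 × 1.38×10⁻²³ × 380.15 × 5.87×10¹ × 1.93×10⁴ = 2.38×10⁻¹⁴ V²
V_n = √(2.38×10⁻¹⁴) = 1.54×10⁻⁷ V = 154 nV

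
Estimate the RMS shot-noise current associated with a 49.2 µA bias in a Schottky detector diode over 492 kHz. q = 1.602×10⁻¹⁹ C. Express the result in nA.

I_n = √(2qI·B)
2qI·B = 2 × 1.602×10⁻¹⁹ × 4.92×10⁻⁵ × 4.92×10⁵ = 7.76×10⁻¹⁸ A²
I_n = √(7.76×10⁻¹⁸) = 2.78×10⁻⁹ A = 2.78 nA

2.78 nA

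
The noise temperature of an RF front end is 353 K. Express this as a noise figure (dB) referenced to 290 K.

3.46 dB

F = 1 + T_e/T₀ = 1 + 353/290 = 2.21724
NF = 10 log₁₀(2.21724) = 3.46 dB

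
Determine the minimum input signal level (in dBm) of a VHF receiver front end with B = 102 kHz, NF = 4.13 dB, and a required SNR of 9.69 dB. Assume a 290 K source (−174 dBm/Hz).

−110.1 dBm

Sensitivity = −174 + 10 log₁₀(B) + NF + SNR_min
= −174 + 50.09 + 4.13 + 9.69
= −110.09 dBm → −110.1 dBm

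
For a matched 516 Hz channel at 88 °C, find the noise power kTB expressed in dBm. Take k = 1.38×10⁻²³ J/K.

T = 88 °C + 273.15 = 361.15 K
P_n = kTB = 1.38×10⁻²³ × 361.15 × 5.16×10² = 2.57×10⁻¹⁸ W
In dBm: 10 log₁₀(2.57×10⁻¹⁸ / 10⁻³) = −145.9 dBm

−145.9 dBm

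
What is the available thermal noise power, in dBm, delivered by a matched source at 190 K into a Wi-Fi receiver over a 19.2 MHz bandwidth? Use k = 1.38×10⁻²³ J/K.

P_n = kTB = 1.38×10⁻²³ × 190 × 1.92×10⁷ = 5.03×10⁻¹⁴ W
In dBm: 10 log₁₀(5.03×10⁻¹⁴ / 10⁻³) = −103.0 dBm

−103.0 dBm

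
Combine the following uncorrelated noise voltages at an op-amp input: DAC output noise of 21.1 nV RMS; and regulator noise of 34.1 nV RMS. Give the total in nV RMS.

40.1 nV

Uncorrelated sources add in power (mean-square): V_tot = √(ΣV_i²)
V_tot = √[(2.11×10⁻⁸)² + (3.41×10⁻⁸)²] = 4.01×10⁻⁸ V = 40.1 nV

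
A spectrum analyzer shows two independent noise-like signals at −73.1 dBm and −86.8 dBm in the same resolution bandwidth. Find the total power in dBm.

Convert to linear, add, convert back:
P₁ = 4.90×10⁻¹¹ W, P₂ = 2.09×10⁻¹² W
P_tot = 5.11×10⁻¹¹ W → 10 log₁₀(P_tot / 10⁻³) = −72.9 dBm

−72.9 dBm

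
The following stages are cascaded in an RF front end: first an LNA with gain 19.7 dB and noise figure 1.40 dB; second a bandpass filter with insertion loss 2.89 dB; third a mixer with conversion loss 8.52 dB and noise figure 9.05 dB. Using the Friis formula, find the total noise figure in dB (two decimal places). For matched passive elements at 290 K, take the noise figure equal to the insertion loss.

Convert to linear (a loss of L dB is a gain of −L dB): F_i = 10^(NF_i/10), G_i = 10^(G_i,dB/10)
  Stage 1: F_1 = 10^(1.40/10) = 1.380, G_1 = 10^(19.7/10) = 93.33
  Stage 2: F_2 = 10^(2.89/10) = 1.945, G_2 = 10^(−2.89/10) = 0.5140
  Stage 3: F_3 = 10^(9.05/10) = 8.035, G_3 = 10^(−8.52/10) = 0.1406
Friis cascade:
  F = 1.380 + (1.945 − 1)/93.33 + (8.035 − 1)/47.97 = 1.537
NF = 10 log₁₀(1.537) = 1.87 dB

1.87 dB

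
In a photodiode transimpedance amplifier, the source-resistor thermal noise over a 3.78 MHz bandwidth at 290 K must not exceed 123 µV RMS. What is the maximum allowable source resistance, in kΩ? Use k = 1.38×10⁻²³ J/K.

Johnson–Nyquist: V_n = √(4kTRB) ⇒ R = V_n² / (4kTB)
4kTB = 4 × 1.38×10⁻²³ × 290 × 3.78×10⁶ = 6.05×10⁻¹⁴
R = (1.23×10⁻⁴)² / 6.05×10⁻¹⁴ = 2.50×10⁵ Ω = 250 kΩ

250 kΩ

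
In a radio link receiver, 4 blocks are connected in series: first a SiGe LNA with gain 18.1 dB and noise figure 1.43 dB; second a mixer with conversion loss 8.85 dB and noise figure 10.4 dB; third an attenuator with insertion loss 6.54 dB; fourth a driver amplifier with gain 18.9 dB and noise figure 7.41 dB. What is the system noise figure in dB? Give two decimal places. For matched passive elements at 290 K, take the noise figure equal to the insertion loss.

Convert to linear (a loss of L dB is a gain of −L dB): F_i = 10^(NF_i/10), G_i = 10^(G_i,dB/10)
  Stage 1: F_1 = 10^(1.43/10) = 1.390, G_1 = 10^(18.1/10) = 64.57
  Stage 2: F_2 = 10^(10.4/10) = 10.96, G_2 = 10^(−8.85/10) = 0.1303
  Stage 3: F_3 = 10^(6.54/10) = 4.508, G_3 = 10^(−6.54/10) = 0.2218
  Stage 4: F_4 = 10^(7.41/10) = 5.508, G_4 = 10^(18.9/10) = 77.62
Friis cascade:
  F = 1.390 + (10.96 − 1)/64.57 + (4.508 − 1)/8.414 + (5.508 − 1)/1.866 = 4.377
NF = 10 log₁₀(4.377) = 6.41 dB

6.41 dB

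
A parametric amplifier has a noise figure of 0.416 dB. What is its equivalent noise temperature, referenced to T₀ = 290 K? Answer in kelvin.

29.2 K

F = 10^(0.416/10) = 1.10053
T_e = (F − 1)·T₀ = (1.10053 − 1) × 290 = 29.2 K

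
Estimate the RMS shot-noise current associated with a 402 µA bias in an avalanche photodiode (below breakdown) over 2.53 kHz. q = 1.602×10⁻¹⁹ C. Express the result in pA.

I_n = √(2qI·B)
2qI·B = 2 × 1.602×10⁻¹⁹ × 4.02×10⁻⁴ × 2.53×10³ = 3.26×10⁻¹⁹ A²
I_n = √(3.26×10⁻¹⁹) = 5.71×10⁻¹⁰ A = 571 pA

571 pA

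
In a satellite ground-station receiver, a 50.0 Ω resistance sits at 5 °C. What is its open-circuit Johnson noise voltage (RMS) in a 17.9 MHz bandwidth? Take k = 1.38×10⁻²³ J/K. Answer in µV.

T = 5 °C + 273.15 = 278.15 K
V_n = √(4kTRB)
4kTRB = 4 × 1.38×10⁻²³ × 278.15 × 5.00×10¹ × 1.79×10⁷ = 1.37×10⁻¹¹ V²
V_n = √(1.37×10⁻¹¹) = 3.71×10⁻⁶ V = 3.71 µV

3.71 µV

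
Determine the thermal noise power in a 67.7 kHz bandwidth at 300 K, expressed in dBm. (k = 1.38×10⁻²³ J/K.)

−125.5 dBm

P_n = kTB = 1.38×10⁻²³ × 300 × 6.77×10⁴ = 2.80×10⁻¹⁶ W
In dBm: 10 log₁₀(2.80×10⁻¹⁶ / 10⁻³) = −125.5 dBm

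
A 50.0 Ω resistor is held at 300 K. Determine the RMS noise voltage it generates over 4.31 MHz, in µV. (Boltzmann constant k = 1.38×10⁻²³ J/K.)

1.89 µV

V_n = √(4kTRB)
4kTRB = 4 × 1.38×10⁻²³ × 300 × 5.00×10¹ × 4.31×10⁶ = 3.57×10⁻¹² V²
V_n = √(3.57×10⁻¹²) = 1.89×10⁻⁶ V = 1.89 µV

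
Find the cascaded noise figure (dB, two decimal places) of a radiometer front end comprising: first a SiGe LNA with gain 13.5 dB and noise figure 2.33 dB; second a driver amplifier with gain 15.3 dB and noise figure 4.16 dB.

2.51 dB

Convert to linear (a loss of L dB is a gain of −L dB): F_i = 10^(NF_i/10), G_i = 10^(G_i,dB/10)
  Stage 1: F_1 = 10^(2.33/10) = 1.710, G_1 = 10^(13.5/10) = 22.39
  Stage 2: F_2 = 10^(4.16/10) = 2.606, G_2 = 10^(15.3/10) = 33.88
Friis cascade:
  F = 1.710 + (2.606 − 1)/22.39 = 1.782
NF = 10 log₁₀(1.782) = 2.51 dB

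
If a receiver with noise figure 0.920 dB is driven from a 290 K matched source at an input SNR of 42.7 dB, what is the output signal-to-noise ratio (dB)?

By definition F = SNR_in/SNR_out, so in dB: SNR_out = SNR_in − NF
SNR_out = 42.7 − 0.920 = 41.780 dB

41.780 dB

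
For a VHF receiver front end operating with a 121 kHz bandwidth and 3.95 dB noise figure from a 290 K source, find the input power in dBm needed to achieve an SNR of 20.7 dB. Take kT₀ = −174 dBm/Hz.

Sensitivity = −174 + 10 log₁₀(B) + NF + SNR_min
= −174 + 50.83 + 3.95 + 20.7
= −98.52 dBm → −98.5 dBm

−98.5 dBm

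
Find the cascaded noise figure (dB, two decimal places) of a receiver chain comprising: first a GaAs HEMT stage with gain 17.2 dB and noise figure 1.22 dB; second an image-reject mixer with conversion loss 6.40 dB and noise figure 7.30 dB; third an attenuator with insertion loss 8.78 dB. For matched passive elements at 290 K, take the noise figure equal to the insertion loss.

Convert to linear (a loss of L dB is a gain of −L dB): F_i = 10^(NF_i/10), G_i = 10^(G_i,dB/10)
  Stage 1: F_1 = 10^(1.22/10) = 1.324, G_1 = 10^(17.2/10) = 52.48
  Stage 2: F_2 = 10^(7.30/10) = 5.370, G_2 = 10^(−6.40/10) = 0.2291
  Stage 3: F_3 = 10^(8.78/10) = 7.551, G_3 = 10^(−8.78/10) = 0.1324
Friis cascade:
  F = 1.324 + (5.370 − 1)/52.48 + (7.551 − 1)/12.02 = 1.952
NF = 10 log₁₀(1.952) = 2.91 dB

2.91 dB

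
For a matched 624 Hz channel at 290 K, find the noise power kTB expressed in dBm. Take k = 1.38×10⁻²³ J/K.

−146.0 dBm

P_n = kTB = 1.38×10⁻²³ × 290 × 6.24×10² = 2.50×10⁻¹⁸ W
In dBm: 10 log₁₀(2.50×10⁻¹⁸ / 10⁻³) = −146.0 dBm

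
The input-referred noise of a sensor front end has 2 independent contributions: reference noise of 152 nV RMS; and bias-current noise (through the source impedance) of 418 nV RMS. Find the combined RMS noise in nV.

Uncorrelated sources add in power (mean-square): V_tot = √(ΣV_i²)
V_tot = √[(1.52×10⁻⁷)² + (4.18×10⁻⁷)²] = 4.45×10⁻⁷ V = 445 nV

445 nV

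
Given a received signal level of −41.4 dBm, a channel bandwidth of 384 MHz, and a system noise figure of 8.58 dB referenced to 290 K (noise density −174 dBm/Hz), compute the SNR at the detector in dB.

Noise floor: N = −174 + 10 log₁₀(B) + NF
10 log₁₀(3.84×10⁸) = 85.84 dB
N = −174 + 85.84 + 8.58 = −79.58 dBm
SNR = P_sig − N = −41.4 − (−79.58) = 38.18 dB → 38.2 dB

38.2 dB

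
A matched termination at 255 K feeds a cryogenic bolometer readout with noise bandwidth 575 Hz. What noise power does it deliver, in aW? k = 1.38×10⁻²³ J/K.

2.02 aW

P_n = kTB = 1.38×10⁻²³ × 255 × 5.75×10² = 2.02×10⁻¹⁸ W = 2.02 aW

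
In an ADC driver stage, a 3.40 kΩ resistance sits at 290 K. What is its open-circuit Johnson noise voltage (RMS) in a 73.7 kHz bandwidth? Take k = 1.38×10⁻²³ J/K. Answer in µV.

2.00 µV

V_n = √(4kTRB)
4kTRB = 4 × 1.38×10⁻²³ × 290 × 3.40×10³ × 7.37×10⁴ = 4.01×10⁻¹² V²
V_n = √(4.01×10⁻¹²) = 2.00×10⁻⁶ V = 2.00 µV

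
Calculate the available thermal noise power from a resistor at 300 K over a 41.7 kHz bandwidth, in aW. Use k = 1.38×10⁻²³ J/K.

P_n = kTB = 1.38×10⁻²³ × 300 × 4.17×10⁴ = 1.73×10⁻¹⁶ W = 173 aW

173 aW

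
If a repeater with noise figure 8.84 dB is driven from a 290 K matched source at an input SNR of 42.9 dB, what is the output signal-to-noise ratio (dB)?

By definition F = SNR_in/SNR_out, so in dB: SNR_out = SNR_in − NF
SNR_out = 42.9 − 8.84 = 34.06 dB

34.06 dB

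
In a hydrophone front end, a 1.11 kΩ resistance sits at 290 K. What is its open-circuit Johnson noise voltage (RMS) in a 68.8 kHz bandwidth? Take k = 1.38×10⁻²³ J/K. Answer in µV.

1.11 µV

V_n = √(4kTRB)
4kTRB = 4 × 1.38×10⁻²³ × 290 × 1.11×10³ × 6.88×10⁴ = 1.22×10⁻¹² V²
V_n = √(1.22×10⁻¹²) = 1.11×10⁻⁶ V = 1.11 µV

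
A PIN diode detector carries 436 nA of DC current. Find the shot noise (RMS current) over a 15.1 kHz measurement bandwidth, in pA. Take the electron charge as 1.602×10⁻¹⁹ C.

I_n = √(2qI·B)
2qI·B = 2 × 1.602×10⁻¹⁹ × 4.36×10⁻⁷ × 1.51×10⁴ = 2.11×10⁻²¹ A²
I_n = √(2.11×10⁻²¹) = 4.59×10⁻¹¹ A = 45.9 pA

45.9 pA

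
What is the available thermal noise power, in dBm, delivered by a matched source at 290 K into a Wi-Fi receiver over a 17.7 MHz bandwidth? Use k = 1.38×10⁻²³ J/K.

P_n = kTB = 1.38×10⁻²³ × 290 × 1.77×10⁷ = 7.08×10⁻¹⁴ W
In dBm: 10 log₁₀(7.08×10⁻¹⁴ / 10⁻³) = −101.5 dBm

−101.5 dBm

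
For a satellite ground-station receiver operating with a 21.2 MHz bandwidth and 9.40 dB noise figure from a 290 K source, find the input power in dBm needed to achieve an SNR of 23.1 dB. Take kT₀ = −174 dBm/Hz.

Sensitivity = −174 + 10 log₁₀(B) + NF + SNR_min
= −174 + 73.26 + 9.40 + 23.1
= −68.24 dBm → −68.2 dBm

−68.2 dBm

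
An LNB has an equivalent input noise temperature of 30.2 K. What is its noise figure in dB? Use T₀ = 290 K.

F = 1 + T_e/T₀ = 1 + 30.2/290 = 1.10414
NF = 10 log₁₀(1.10414) = 0.430 dB

0.430 dB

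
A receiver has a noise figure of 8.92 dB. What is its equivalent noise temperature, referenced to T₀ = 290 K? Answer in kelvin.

1972 K

F = 10^(8.92/10) = 7.7983
T_e = (F − 1)·T₀ = (7.7983 − 1) × 290 = 1972 K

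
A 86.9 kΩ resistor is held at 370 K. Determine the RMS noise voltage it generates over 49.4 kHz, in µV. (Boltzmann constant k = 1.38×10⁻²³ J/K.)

V_n = √(4kTRB)
4kTRB = 4 × 1.38×10⁻²³ × 370 × 8.69×10⁴ × 4.94×10⁴ = 8.77×10⁻¹¹ V²
V_n = √(8.77×10⁻¹¹) = 9.36×10⁻⁶ V = 9.36 µV

9.36 µV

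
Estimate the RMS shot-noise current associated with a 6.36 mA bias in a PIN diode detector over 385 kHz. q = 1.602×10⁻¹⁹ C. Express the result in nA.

I_n = √(2qI·B)
2qI·B = 2 × 1.602×10⁻¹⁹ × 6.36×10⁻³ × 3.85×10⁵ = 7.85×10⁻¹⁶ A²
I_n = √(7.85×10⁻¹⁶) = 2.80×10⁻⁸ A = 28.0 nA

28.0 nA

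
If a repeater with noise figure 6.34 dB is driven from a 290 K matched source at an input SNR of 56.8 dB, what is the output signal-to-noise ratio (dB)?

50.46 dB

By definition F = SNR_in/SNR_out, so in dB: SNR_out = SNR_in − NF
SNR_out = 56.8 − 6.34 = 50.46 dB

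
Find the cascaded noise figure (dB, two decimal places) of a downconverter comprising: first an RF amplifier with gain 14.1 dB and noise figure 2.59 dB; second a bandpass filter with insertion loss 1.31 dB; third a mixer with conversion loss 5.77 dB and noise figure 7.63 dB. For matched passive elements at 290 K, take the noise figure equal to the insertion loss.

3.18 dB

Convert to linear (a loss of L dB is a gain of −L dB): F_i = 10^(NF_i/10), G_i = 10^(G_i,dB/10)
  Stage 1: F_1 = 10^(2.59/10) = 1.816, G_1 = 10^(14.1/10) = 25.70
  Stage 2: F_2 = 10^(1.31/10) = 1.352, G_2 = 10^(−1.31/10) = 0.7396
  Stage 3: F_3 = 10^(7.63/10) = 5.794, G_3 = 10^(−5.77/10) = 0.2649
Friis cascade:
  F = 1.816 + (1.352 − 1)/25.70 + (5.794 − 1)/19.01 = 2.081
NF = 10 log₁₀(2.081) = 3.18 dB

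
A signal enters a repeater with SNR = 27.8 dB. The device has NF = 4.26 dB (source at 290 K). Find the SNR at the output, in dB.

By definition F = SNR_in/SNR_out, so in dB: SNR_out = SNR_in − NF
SNR_out = 27.8 − 4.26 = 23.54 dB

23.54 dB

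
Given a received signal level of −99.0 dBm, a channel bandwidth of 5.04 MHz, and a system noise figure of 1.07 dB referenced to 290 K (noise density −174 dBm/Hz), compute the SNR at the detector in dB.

Noise floor: N = −174 + 10 log₁₀(B) + NF
10 log₁₀(5.04×10⁶) = 67.02 dB
N = −174 + 67.02 + 1.07 = −105.91 dBm
SNR = P_sig − N = −99.0 − (−105.91) = 6.91 dB → 6.9 dB

6.9 dB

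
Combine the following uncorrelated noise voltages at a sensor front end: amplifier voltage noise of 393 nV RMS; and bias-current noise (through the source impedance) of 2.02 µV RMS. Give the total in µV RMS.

2.06 µV

Uncorrelated sources add in power (mean-square): V_tot = √(ΣV_i²)
V_tot = √[(3.93×10⁻⁷)² + (2.02×10⁻⁶)²] = 2.06×10⁻⁶ V = 2.06 µV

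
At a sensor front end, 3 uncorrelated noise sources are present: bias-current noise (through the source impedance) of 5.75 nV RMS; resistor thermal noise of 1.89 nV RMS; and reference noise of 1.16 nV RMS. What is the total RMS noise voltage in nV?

Uncorrelated sources add in power (mean-square): V_tot = √(ΣV_i²)
V_tot = √[(5.75×10⁻⁹)² + (1.89×10⁻⁹)² + (1.16×10⁻⁹)²] = 6.16×10⁻⁹ V = 6.16 nV

6.16 nV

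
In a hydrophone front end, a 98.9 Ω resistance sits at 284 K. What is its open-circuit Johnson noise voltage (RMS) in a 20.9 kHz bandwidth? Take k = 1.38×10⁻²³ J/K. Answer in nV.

V_n = √(4kTRB)
4kTRB = 4 × 1.38×10⁻²³ × 284 × 9.89×10¹ × 2.09×10⁴ = 3.24×10⁻¹⁴ V²
V_n = √(3.24×10⁻¹⁴) = 1.80×10⁻⁷ V = 180 nV

180 nV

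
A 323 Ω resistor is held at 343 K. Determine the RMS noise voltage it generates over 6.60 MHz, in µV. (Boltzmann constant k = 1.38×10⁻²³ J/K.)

6.35 µV

V_n = √(4kTRB)
4kTRB = 4 × 1.38×10⁻²³ × 343 × 3.23×10² × 6.60×10⁶ = 4.04×10⁻¹¹ V²
V_n = √(4.04×10⁻¹¹) = 6.35×10⁻⁶ V = 6.35 µV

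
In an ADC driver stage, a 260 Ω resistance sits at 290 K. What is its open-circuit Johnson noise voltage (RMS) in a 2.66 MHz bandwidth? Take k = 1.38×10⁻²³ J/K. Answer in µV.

3.33 µV

V_n = √(4kTRB)
4kTRB = 4 × 1.38×10⁻²³ × 290 × 2.60×10² × 2.66×10⁶ = 1.11×10⁻¹¹ V²
V_n = √(1.11×10⁻¹¹) = 3.33×10⁻⁶ V = 3.33 µV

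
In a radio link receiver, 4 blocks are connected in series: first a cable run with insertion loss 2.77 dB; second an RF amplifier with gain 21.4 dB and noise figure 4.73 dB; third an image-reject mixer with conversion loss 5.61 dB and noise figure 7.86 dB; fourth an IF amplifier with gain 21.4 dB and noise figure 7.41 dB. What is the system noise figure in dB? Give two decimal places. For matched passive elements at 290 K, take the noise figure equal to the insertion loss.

Convert to linear (a loss of L dB is a gain of −L dB): F_i = 10^(NF_i/10), G_i = 10^(G_i,dB/10)
  Stage 1: F_1 = 10^(2.77/10) = 1.892, G_1 = 10^(−2.77/10) = 0.5284
  Stage 2: F_2 = 10^(4.73/10) = 2.972, G_2 = 10^(21.4/10) = 138.0
  Stage 3: F_3 = 10^(7.86/10) = 6.109, G_3 = 10^(−5.61/10) = 0.2748
  Stage 4: F_4 = 10^(7.41/10) = 5.508, G_4 = 10^(21.4/10) = 138.0
Friis cascade:
  F = 1.892 + (2.972 − 1)/0.5284 + (6.109 − 1)/72.95 + (5.508 − 1)/20.04 = 5.918
NF = 10 log₁₀(5.918) = 7.72 dB

7.72 dB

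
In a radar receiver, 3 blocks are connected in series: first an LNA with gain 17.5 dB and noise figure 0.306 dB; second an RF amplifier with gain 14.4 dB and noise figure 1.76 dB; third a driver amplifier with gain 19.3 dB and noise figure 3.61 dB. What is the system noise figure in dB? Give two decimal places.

Convert to linear (a loss of L dB is a gain of −L dB): F_i = 10^(NF_i/10), G_i = 10^(G_i,dB/10)
  Stage 1: F_1 = 10^(0.306/10) = 1.073, G_1 = 10^(17.5/10) = 56.23
  Stage 2: F_2 = 10^(1.76/10) = 1.500, G_2 = 10^(14.4/10) = 27.54
  Stage 3: F_3 = 10^(3.61/10) = 2.296, G_3 = 10^(19.3/10) = 85.11
Friis cascade:
  F = 1.073 + (1.500 − 1)/56.23 + (2.296 − 1)/1549 = 1.083
NF = 10 log₁₀(1.083) = 0.35 dB

0.35 dB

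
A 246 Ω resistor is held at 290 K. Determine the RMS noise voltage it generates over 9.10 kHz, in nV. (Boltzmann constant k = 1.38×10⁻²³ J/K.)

V_n = √(4kTRB)
4kTRB = 4 × 1.38×10⁻²³ × 290 × 2.46×10² × 9.10×10³ = 3.58×10⁻¹⁴ V²
V_n = √(3.58×10⁻¹⁴) = 1.89×10⁻⁷ V = 189 nV

189 nV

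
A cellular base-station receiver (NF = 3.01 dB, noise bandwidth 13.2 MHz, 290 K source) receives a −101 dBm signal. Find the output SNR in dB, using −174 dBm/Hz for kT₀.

Noise floor: N = −174 + 10 log₁₀(B) + NF
10 log₁₀(1.32×10⁷) = 71.21 dB
N = −174 + 71.21 + 3.01 = −99.78 dBm
SNR = P_sig − N = −101 − (−99.78) = −1.22 dB → −1.2 dB

−1.2 dB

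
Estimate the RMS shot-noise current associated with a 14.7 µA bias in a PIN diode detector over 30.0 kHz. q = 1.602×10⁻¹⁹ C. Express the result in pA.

I_n = √(2qI·B)
2qI·B = 2 × 1.602×10⁻¹⁹ × 1.47×10⁻⁵ × 3.00×10⁴ = 1.41×10⁻¹⁹ A²
I_n = √(1.41×10⁻¹⁹) = 3.76×10⁻¹⁰ A = 376 pA

376 pA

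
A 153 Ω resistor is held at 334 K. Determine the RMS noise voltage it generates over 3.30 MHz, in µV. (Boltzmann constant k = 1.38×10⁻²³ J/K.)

3.05 µV

V_n = √(4kTRB)
4kTRB = 4 × 1.38×10⁻²³ × 334 × 1.53×10² × 3.30×10⁶ = 9.31×10⁻¹² V²
V_n = √(9.31×10⁻¹²) = 3.05×10⁻⁶ V = 3.05 µV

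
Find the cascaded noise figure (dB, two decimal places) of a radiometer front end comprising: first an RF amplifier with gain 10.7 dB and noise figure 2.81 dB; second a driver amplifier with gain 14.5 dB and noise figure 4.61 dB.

3.16 dB

Convert to linear (a loss of L dB is a gain of −L dB): F_i = 10^(NF_i/10), G_i = 10^(G_i,dB/10)
  Stage 1: F_1 = 10^(2.81/10) = 1.910, G_1 = 10^(10.7/10) = 11.75
  Stage 2: F_2 = 10^(4.61/10) = 2.891, G_2 = 10^(14.5/10) = 28.18
Friis cascade:
  F = 1.910 + (2.891 − 1)/11.75 = 2.071
NF = 10 log₁₀(2.071) = 3.16 dB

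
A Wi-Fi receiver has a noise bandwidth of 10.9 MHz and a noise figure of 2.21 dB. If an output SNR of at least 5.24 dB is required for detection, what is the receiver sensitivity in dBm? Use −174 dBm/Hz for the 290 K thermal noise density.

−96.2 dBm

Sensitivity = −174 + 10 log₁₀(B) + NF + SNR_min
= −174 + 70.37 + 2.21 + 5.24
= −96.18 dBm → −96.2 dBm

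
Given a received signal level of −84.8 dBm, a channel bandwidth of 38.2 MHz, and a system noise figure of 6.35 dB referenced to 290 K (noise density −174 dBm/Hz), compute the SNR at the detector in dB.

Noise floor: N = −174 + 10 log₁₀(B) + NF
10 log₁₀(3.82×10⁷) = 75.82 dB
N = −174 + 75.82 + 6.35 = −91.83 dBm
SNR = P_sig − N = −84.8 − (−91.83) = 7.03 dB → 7.0 dB

7.0 dB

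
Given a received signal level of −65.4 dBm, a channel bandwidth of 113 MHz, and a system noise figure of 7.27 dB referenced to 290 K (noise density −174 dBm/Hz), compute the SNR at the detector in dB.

20.8 dB

Noise floor: N = −174 + 10 log₁₀(B) + NF
10 log₁₀(1.13×10⁸) = 80.53 dB
N = −174 + 80.53 + 7.27 = −86.20 dBm
SNR = P_sig − N = −65.4 − (−86.20) = 20.80 dB → 20.8 dB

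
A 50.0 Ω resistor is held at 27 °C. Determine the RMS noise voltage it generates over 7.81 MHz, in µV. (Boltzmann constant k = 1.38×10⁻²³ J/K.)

T = 27 °C + 273.15 = 300.15 K
V_n = √(4kTRB)
4kTRB = 4 × 1.38×10⁻²³ × 300.15 × 5.00×10¹ × 7.81×10⁶ = 6.47×10⁻¹² V²
V_n = √(6.47×10⁻¹²) = 2.54×10⁻⁶ V = 2.54 µV

2.54 µV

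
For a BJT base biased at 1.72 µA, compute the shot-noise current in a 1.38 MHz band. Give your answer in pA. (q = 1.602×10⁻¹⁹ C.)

I_n = √(2qI·B)
2qI·B = 2 × 1.602×10⁻¹⁹ × 1.72×10⁻⁶ × 1.38×10⁶ = 7.61×10⁻¹⁹ A²
I_n = √(7.61×10⁻¹⁹) = 8.72×10⁻¹⁰ A = 872 pA

872 pA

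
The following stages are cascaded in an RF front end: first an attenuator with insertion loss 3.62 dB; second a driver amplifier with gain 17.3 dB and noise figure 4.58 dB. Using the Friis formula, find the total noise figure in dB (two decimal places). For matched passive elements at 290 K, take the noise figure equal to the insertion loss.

8.20 dB

Convert to linear (a loss of L dB is a gain of −L dB): F_i = 10^(NF_i/10), G_i = 10^(G_i,dB/10)
  Stage 1: F_1 = 10^(3.62/10) = 2.301, G_1 = 10^(−3.62/10) = 0.4345
  Stage 2: F_2 = 10^(4.58/10) = 2.871, G_2 = 10^(17.3/10) = 53.70
Friis cascade:
  F = 2.301 + (2.871 − 1)/0.4345 = 6.607
NF = 10 log₁₀(6.607) = 8.20 dB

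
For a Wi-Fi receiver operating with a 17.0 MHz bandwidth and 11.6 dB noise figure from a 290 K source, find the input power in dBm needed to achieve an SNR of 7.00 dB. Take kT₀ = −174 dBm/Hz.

Sensitivity = −174 + 10 log₁₀(B) + NF + SNR_min
= −174 + 72.3 + 11.6 + 7.00
= −83.10 dBm → −83.1 dBm

−83.1 dBm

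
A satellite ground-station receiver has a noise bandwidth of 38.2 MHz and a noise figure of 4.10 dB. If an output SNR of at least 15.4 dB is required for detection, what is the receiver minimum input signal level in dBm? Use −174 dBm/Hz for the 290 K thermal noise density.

−78.7 dBm

Sensitivity = −174 + 10 log₁₀(B) + NF + SNR_min
= −174 + 75.82 + 4.10 + 15.4
= −78.68 dBm → −78.7 dBm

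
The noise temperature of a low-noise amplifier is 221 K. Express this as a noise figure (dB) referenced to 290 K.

2.46 dB

F = 1 + T_e/T₀ = 1 + 221/290 = 1.76207
NF = 10 log₁₀(1.76207) = 2.46 dB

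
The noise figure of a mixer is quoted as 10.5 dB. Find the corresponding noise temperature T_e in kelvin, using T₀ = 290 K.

2964 K

F = 10^(10.5/10) = 11.2202
T_e = (F − 1)·T₀ = (11.2202 − 1) × 290 = 2964 K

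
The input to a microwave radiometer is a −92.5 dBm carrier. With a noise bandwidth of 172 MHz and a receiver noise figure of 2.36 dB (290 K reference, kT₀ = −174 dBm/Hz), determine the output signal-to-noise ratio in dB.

−3.2 dB

Noise floor: N = −174 + 10 log₁₀(B) + NF
10 log₁₀(1.72×10⁸) = 82.36 dB
N = −174 + 82.36 + 2.36 = −89.28 dBm
SNR = P_sig − N = −92.5 − (−89.28) = −3.22 dB → −3.2 dB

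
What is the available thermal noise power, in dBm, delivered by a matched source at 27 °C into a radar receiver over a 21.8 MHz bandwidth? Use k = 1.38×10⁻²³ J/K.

T = 27 °C + 273.15 = 300.15 K
P_n = kTB = 1.38×10⁻²³ × 300.15 × 2.18×10⁷ = 9.03×10⁻¹⁴ W
In dBm: 10 log₁₀(9.03×10⁻¹⁴ / 10⁻³) = −100.4 dBm

−100.4 dBm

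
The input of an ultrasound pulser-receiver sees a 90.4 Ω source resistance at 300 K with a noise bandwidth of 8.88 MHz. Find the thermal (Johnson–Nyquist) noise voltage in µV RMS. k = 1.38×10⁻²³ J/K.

3.65 µV

V_n = √(4kTRB)
4kTRB = 4 × 1.38×10⁻²³ × 300 × 9.04×10¹ × 8.88×10⁶ = 1.33×10⁻¹¹ V²
V_n = √(1.33×10⁻¹¹) = 3.65×10⁻⁶ V = 3.65 µV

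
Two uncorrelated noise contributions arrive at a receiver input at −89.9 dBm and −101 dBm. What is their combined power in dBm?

Convert to linear, add, convert back:
P₁ = 1.02×10⁻¹² W, P₂ = 7.94×10⁻¹⁴ W
P_tot = 1.10×10⁻¹² W → 10 log₁₀(P_tot / 10⁻³) = −89.6 dBm

−89.6 dBm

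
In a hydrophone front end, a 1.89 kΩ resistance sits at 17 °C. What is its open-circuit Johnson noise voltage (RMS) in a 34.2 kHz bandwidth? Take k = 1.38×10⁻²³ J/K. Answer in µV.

1.02 µV

T = 17 °C + 273.15 = 290.15 K
V_n = √(4kTRB)
4kTRB = 4 × 1.38×10⁻²³ × 290.15 × 1.89×10³ × 3.42×10⁴ = 1.04×10⁻¹² V²
V_n = √(1.04×10⁻¹²) = 1.02×10⁻⁶ V = 1.02 µV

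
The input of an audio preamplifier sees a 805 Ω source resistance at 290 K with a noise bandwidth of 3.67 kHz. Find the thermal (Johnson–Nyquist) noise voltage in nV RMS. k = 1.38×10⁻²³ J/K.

V_n = √(4kTRB)
4kTRB = 4 × 1.38×10⁻²³ × 290 × 8.05×10² × 3.67×10³ = 4.73×10⁻¹⁴ V²
V_n = √(4.73×10⁻¹⁴) = 2.17×10⁻⁷ V = 217 nV

217 nV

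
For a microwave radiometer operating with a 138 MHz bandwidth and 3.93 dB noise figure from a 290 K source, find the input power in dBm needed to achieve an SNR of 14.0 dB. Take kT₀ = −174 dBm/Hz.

−74.7 dBm

Sensitivity = −174 + 10 log₁₀(B) + NF + SNR_min
= −174 + 81.4 + 3.93 + 14.0
= −74.67 dBm → −74.7 dBm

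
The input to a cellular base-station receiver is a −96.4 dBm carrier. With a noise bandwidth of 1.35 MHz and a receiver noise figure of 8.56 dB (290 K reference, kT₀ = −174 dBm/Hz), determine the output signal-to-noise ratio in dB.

7.7 dB

Noise floor: N = −174 + 10 log₁₀(B) + NF
10 log₁₀(1.35×10⁶) = 61.3 dB
N = −174 + 61.3 + 8.56 = −104.14 dBm
SNR = P_sig − N = −96.4 − (−104.14) = 7.74 dB → 7.7 dB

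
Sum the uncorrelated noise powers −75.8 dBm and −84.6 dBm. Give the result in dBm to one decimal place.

−75.3 dBm

Convert to linear, add, convert back:
P₁ = 2.63×10⁻¹¹ W, P₂ = 3.47×10⁻¹² W
P_tot = 2.98×10⁻¹¹ W → 10 log₁₀(P_tot / 10⁻³) = −75.3 dBm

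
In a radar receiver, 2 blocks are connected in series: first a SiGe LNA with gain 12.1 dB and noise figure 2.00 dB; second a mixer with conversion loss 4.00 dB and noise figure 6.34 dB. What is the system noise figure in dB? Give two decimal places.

Convert to linear (a loss of L dB is a gain of −L dB): F_i = 10^(NF_i/10), G_i = 10^(G_i,dB/10)
  Stage 1: F_1 = 10^(2.00/10) = 1.585, G_1 = 10^(12.1/10) = 16.22
  Stage 2: F_2 = 10^(6.34/10) = 4.305, G_2 = 10^(−4.00/10) = 0.3981
Friis cascade:
  F = 1.585 + (4.305 − 1)/16.22 = 1.789
NF = 10 log₁₀(1.789) = 2.53 dB

2.53 dB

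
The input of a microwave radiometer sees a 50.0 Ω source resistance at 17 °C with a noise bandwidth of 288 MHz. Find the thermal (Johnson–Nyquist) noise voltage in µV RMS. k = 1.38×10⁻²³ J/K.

15.2 µV

T = 17 °C + 273.15 = 290.15 K
V_n = √(4kTRB)
4kTRB = 4 × 1.38×10⁻²³ × 290.15 × 5.00×10¹ × 2.88×10⁸ = 2.31×10⁻¹⁰ V²
V_n = √(2.31×10⁻¹⁰) = 1.52×10⁻⁵ V = 15.2 µV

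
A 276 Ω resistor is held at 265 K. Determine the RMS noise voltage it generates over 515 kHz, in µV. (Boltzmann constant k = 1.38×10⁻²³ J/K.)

V_n = √(4kTRB)
4kTRB = 4 × 1.38×10⁻²³ × 265 × 2.76×10² × 5.15×10⁵ = 2.08×10⁻¹² V²
V_n = √(2.08×10⁻¹²) = 1.44×10⁻⁶ V = 1.44 µV

1.44 µV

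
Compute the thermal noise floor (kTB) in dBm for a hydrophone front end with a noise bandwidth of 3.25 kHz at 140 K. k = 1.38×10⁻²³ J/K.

−142.0 dBm

P_n = kTB = 1.38×10⁻²³ × 140 × 3.25×10³ = 6.28×10⁻¹⁸ W
In dBm: 10 log₁₀(6.28×10⁻¹⁸ / 10⁻³) = −142.0 dBm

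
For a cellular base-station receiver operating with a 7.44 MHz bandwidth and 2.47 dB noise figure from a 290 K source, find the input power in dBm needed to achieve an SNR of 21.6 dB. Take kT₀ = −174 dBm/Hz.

Sensitivity = −174 + 10 log₁₀(B) + NF + SNR_min
= −174 + 68.72 + 2.47 + 21.6
= −81.21 dBm → −81.2 dBm

−81.2 dBm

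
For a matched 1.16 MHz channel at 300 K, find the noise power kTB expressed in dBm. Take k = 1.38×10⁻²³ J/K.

−113.2 dBm

P_n = kTB = 1.38×10⁻²³ × 300 × 1.16×10⁶ = 4.80×10⁻¹⁵ W
In dBm: 10 log₁₀(4.80×10⁻¹⁵ / 10⁻³) = −113.2 dBm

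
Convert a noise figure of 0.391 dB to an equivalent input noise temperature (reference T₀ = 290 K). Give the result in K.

F = 10^(0.391/10) = 1.09421
T_e = (F − 1)·T₀ = (1.09421 − 1) × 290 = 27.3 K

27.3 K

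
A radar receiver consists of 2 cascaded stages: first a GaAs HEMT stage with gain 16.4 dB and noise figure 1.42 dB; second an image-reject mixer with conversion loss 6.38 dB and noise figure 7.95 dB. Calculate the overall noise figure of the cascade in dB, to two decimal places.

Convert to linear (a loss of L dB is a gain of −L dB): F_i = 10^(NF_i/10), G_i = 10^(G_i,dB/10)
  Stage 1: F_1 = 10^(1.42/10) = 1.387, G_1 = 10^(16.4/10) = 43.65
  Stage 2: F_2 = 10^(7.95/10) = 6.237, G_2 = 10^(−6.38/10) = 0.2301
Friis cascade:
  F = 1.387 + (6.237 − 1)/43.65 = 1.507
NF = 10 log₁₀(1.507) = 1.78 dB

1.78 dB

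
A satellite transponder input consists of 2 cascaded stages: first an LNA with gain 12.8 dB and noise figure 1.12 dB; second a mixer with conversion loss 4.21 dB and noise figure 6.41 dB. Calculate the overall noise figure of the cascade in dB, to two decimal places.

1.68 dB

Convert to linear (a loss of L dB is a gain of −L dB): F_i = 10^(NF_i/10), G_i = 10^(G_i,dB/10)
  Stage 1: F_1 = 10^(1.12/10) = 1.294, G_1 = 10^(12.8/10) = 19.05
  Stage 2: F_2 = 10^(6.41/10) = 4.375, G_2 = 10^(−4.21/10) = 0.3793
Friis cascade:
  F = 1.294 + (4.375 − 1)/19.05 = 1.471
NF = 10 log₁₀(1.471) = 1.68 dB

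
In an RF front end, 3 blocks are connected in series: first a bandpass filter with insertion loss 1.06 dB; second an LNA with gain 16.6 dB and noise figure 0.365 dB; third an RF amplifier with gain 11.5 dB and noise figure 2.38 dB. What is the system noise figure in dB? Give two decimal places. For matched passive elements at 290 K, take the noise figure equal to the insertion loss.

1.49 dB

Convert to linear (a loss of L dB is a gain of −L dB): F_i = 10^(NF_i/10), G_i = 10^(G_i,dB/10)
  Stage 1: F_1 = 10^(1.06/10) = 1.276, G_1 = 10^(−1.06/10) = 0.7834
  Stage 2: F_2 = 10^(0.365/10) = 1.088, G_2 = 10^(16.6/10) = 45.71
  Stage 3: F_3 = 10^(2.38/10) = 1.730, G_3 = 10^(11.5/10) = 14.13
Friis cascade:
  F = 1.276 + (1.088 − 1)/0.7834 + (1.730 − 1)/35.81 = 1.409
NF = 10 log₁₀(1.409) = 1.49 dB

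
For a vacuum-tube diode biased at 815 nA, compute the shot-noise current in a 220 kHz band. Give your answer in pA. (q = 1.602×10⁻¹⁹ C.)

I_n = √(2qI·B)
2qI·B = 2 × 1.602×10⁻¹⁹ × 8.15×10⁻⁷ × 2.20×10⁵ = 5.74×10⁻²⁰ A²
I_n = √(5.74×10⁻²⁰) = 2.40×10⁻¹⁰ A = 240 pA

240 pA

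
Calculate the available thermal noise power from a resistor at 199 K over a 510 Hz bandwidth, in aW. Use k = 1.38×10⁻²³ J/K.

P_n = kTB = 1.38×10⁻²³ × 199 × 5.10×10² = 1.40×10⁻¹⁸ W = 1.40 aW

1.40 aW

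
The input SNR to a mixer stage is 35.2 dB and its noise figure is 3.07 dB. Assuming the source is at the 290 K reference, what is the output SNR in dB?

32.13 dB

By definition F = SNR_in/SNR_out, so in dB: SNR_out = SNR_in − NF
SNR_out = 35.2 − 3.07 = 32.13 dB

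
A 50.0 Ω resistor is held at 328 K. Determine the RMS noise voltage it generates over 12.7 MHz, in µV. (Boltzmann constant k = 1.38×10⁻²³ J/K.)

3.39 µV

V_n = √(4kTRB)
4kTRB = 4 × 1.38×10⁻²³ × 328 × 5.00×10¹ × 1.27×10⁷ = 1.15×10⁻¹¹ V²
V_n = √(1.15×10⁻¹¹) = 3.39×10⁻⁶ V = 3.39 µV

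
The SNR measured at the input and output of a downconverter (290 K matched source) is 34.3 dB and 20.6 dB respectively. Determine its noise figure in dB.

13.7 dB

NF (dB) = SNR_in(dB) − SNR_out(dB) when the source is at T₀
NF = 34.3 − 20.6 = 13.7 dB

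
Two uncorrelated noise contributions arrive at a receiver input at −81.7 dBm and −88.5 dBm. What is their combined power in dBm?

−80.9 dBm

Convert to linear, add, convert back:
P₁ = 6.76×10⁻¹² W, P₂ = 1.41×10⁻¹² W
P_tot = 8.17×10⁻¹² W → 10 log₁₀(P_tot / 10⁻³) = −80.9 dBm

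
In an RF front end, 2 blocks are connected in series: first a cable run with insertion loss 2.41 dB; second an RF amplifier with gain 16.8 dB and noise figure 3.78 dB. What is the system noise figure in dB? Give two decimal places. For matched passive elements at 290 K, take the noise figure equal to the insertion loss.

Convert to linear (a loss of L dB is a gain of −L dB): F_i = 10^(NF_i/10), G_i = 10^(G_i,dB/10)
  Stage 1: F_1 = 10^(2.41/10) = 1.742, G_1 = 10^(−2.41/10) = 0.5741
  Stage 2: F_2 = 10^(3.78/10) = 2.388, G_2 = 10^(16.8/10) = 47.86
Friis cascade:
  F = 1.742 + (2.388 − 1)/0.5741 = 4.159
NF = 10 log₁₀(4.159) = 6.19 dB

6.19 dB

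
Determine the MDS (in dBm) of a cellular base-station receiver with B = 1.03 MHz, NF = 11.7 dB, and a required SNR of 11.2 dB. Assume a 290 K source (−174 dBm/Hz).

Sensitivity = −174 + 10 log₁₀(B) + NF + SNR_min
= −174 + 60.13 + 11.7 + 11.2
= −90.97 dBm → −91.0 dBm

−91.0 dBm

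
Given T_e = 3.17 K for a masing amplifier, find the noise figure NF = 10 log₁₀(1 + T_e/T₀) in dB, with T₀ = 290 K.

F = 1 + T_e/T₀ = 1 + 3.17/290 = 1.01093
NF = 10 log₁₀(1.01093) = 0.047 dB

0.047 dB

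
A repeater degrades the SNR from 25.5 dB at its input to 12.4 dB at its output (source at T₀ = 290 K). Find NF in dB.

NF (dB) = SNR_in(dB) − SNR_out(dB) when the source is at T₀
NF = 25.5 − 12.4 = 13.1 dB

13.1 dB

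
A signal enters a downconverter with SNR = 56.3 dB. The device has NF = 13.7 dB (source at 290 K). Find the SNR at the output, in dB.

42.6 dB

By definition F = SNR_in/SNR_out, so in dB: SNR_out = SNR_in − NF
SNR_out = 56.3 − 13.7 = 42.6 dB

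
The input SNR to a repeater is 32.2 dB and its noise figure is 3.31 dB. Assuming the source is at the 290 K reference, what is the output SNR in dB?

By definition F = SNR_in/SNR_out, so in dB: SNR_out = SNR_in − NF
SNR_out = 32.2 − 3.31 = 28.89 dB

28.89 dB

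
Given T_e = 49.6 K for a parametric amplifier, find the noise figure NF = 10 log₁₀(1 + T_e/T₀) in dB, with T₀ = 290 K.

F = 1 + T_e/T₀ = 1 + 49.6/290 = 1.17103
NF = 10 log₁₀(1.17103) = 0.686 dB

0.686 dB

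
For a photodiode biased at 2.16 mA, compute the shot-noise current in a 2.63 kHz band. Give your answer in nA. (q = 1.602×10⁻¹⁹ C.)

I_n = √(2qI·B)
2qI·B = 2 × 1.602×10⁻¹⁹ × 2.16×10⁻³ × 2.63×10³ = 1.82×10⁻¹⁸ A²
I_n = √(1.82×10⁻¹⁸) = 1.35×10⁻⁹ A = 1.35 nA

1.35 nA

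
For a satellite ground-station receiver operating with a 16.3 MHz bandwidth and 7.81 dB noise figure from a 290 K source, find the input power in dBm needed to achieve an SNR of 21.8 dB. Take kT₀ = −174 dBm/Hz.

−72.3 dBm

Sensitivity = −174 + 10 log₁₀(B) + NF + SNR_min
= −174 + 72.12 + 7.81 + 21.8
= −72.27 dBm → −72.3 dBm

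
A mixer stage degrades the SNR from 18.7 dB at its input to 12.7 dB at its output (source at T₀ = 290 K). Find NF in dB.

NF (dB) = SNR_in(dB) − SNR_out(dB) when the source is at T₀
NF = 18.7 − 12.7 = 6.0 dB

6.0 dB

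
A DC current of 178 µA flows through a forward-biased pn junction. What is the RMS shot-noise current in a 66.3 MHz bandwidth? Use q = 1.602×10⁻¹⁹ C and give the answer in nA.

61.5 nA

I_n = √(2qI·B)
2qI·B = 2 × 1.602×10⁻¹⁹ × 1.78×10⁻⁴ × 6.63×10⁷ = 3.78×10⁻¹⁵ A²
I_n = √(3.78×10⁻¹⁵) = 6.15×10⁻⁸ A = 61.5 nA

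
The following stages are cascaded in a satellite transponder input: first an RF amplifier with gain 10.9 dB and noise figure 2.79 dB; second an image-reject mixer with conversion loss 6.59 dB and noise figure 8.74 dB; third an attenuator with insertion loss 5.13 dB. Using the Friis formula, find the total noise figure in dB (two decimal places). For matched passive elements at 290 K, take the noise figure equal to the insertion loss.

Convert to linear (a loss of L dB is a gain of −L dB): F_i = 10^(NF_i/10), G_i = 10^(G_i,dB/10)
  Stage 1: F_1 = 10^(2.79/10) = 1.901, G_1 = 10^(10.9/10) = 12.30
  Stage 2: F_2 = 10^(8.74/10) = 7.482, G_2 = 10^(−6.59/10) = 0.2193
  Stage 3: F_3 = 10^(5.13/10) = 3.258, G_3 = 10^(−5.13/10) = 0.3069
Friis cascade:
  F = 1.901 + (7.482 − 1)/12.30 + (3.258 − 1)/2.698 = 3.265
NF = 10 log₁₀(3.265) = 5.14 dB

5.14 dB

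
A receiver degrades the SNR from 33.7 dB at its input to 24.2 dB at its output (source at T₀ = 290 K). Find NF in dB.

9.5 dB

NF (dB) = SNR_in(dB) − SNR_out(dB) when the source is at T₀
NF = 33.7 − 24.2 = 9.5 dB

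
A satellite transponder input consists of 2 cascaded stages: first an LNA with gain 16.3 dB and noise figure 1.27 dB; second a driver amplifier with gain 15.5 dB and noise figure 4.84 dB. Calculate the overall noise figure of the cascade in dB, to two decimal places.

Convert to linear (a loss of L dB is a gain of −L dB): F_i = 10^(NF_i/10), G_i = 10^(G_i,dB/10)
  Stage 1: F_1 = 10^(1.27/10) = 1.340, G_1 = 10^(16.3/10) = 42.66
  Stage 2: F_2 = 10^(4.84/10) = 3.048, G_2 = 10^(15.5/10) = 35.48
Friis cascade:
  F = 1.340 + (3.048 − 1)/42.66 = 1.388
NF = 10 log₁₀(1.388) = 1.42 dB

1.42 dB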